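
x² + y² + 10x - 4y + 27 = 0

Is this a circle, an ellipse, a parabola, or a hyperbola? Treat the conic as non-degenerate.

circle

No xy term. Coefficients of x² and y² are A = 1, C = 1.
A = C (same sign) ⇒ circle.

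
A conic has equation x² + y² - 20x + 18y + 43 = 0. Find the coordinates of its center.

(10, -9)

(x² - 20x) + (y² + 18y) = -43
(x - 10)² + (y + 9)² = -43 + 100 + 81 = 138
So (x - 10)² + (y + 9)² = 138.
Circle centered at (10, -9) with r² = 138.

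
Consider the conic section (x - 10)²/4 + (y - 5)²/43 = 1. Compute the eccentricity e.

Center (10, 5). The larger denominator 43 sits under the y-term, so the major axis is vertical; a² = 43, b² = 4.
c² = a² - b² = 39, so c = √39.
e = c/a = √39/√43 = √1677/43.

e = √1677/43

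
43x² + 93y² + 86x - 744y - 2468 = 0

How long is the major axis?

Rearranging, 43(x² + 2x) + 93(y² - 8y) = 2468.
Completing the square gives 43(x + 1)² + 93(y - 4)² = 2468 + 43 + 1488 = 3999.
Divide by 3999: (x + 1)²/93 + (y - 4)²/43 = 1
Ellipse, center (-1, 4), major axis horizontal; a² = 93, b² = 43.
a² = 93 so a = √93; the major axis has length 2a = 2√93.

2√93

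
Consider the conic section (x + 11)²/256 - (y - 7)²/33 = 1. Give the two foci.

(-28, 7) and (6, 7)

Center (-11, 7). The positive term is the x-term, so the transverse axis is horizontal; a² = 256, b² = 33.
c² = a² + b² = 256 + 33 = 289, so c = 17.
Foci lie on the horizontal axis through the center: (h ± c, k).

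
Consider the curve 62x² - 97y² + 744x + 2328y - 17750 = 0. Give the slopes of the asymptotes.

Group: 62(x² + 12x) -97(y² - 24y) = 17750
Completing the square gives 62(x + 6)² -97(y - 12)² = 17750 + 2232 - 13968 = 6014.
Divide through by 6014 to get (x + 6)²/97 - (y - 12)²/62 = 1.
Hyperbola, center (-6, 12), transverse axis horizontal; a² = 97, b² = 62.
For a horizontal hyperbola the asymptotes have slope ±b/a.
Here that is ±√62/√97 = ±√6014/97.

√6014/97 and -√6014/97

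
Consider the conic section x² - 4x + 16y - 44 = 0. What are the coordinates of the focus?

Only x is squared. Complete the square in x: (x - 2)² = -16(y - 3).
Vertex (2, 3); 4p = -16 so p = -4. Opens down.
Focus is p units from the vertex along the axis: (h, k + p).

(2, -1)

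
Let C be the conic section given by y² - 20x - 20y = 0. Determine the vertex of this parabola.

(-5, 10)

Only y is squared. Complete the square in y: (y - 10)² = 20(x + 5).
Vertex (-5, 10); 4p = 20 so p = 5. Opens right.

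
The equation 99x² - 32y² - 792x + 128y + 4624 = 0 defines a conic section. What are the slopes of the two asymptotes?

3√22/8 and -3√22/8

Collect terms: 99(x² - 8x) -32(y² - 4y) = -4624
99(x - 4)² -32(y - 2)² = -4624 + 1584 - 128 = -3168
Dividing both sides by -3168: (y - 2)²/99 - (x - 4)²/32 = 1
Hyperbola, center (4, 2), transverse axis vertical; a² = 99, b² = 32.
For a vertical hyperbola the asymptotes have slope ±a/b.
Here that is ±3√11/4√2 = ±3√22/8.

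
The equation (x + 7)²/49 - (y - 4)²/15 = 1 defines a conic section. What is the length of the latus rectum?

Center (-7, 4). The positive term is the x-term, so the transverse axis is horizontal; a² = 49, b² = 15.
Latus rectum length = 2b²/a = 2·15/7 = 30/7.

30/7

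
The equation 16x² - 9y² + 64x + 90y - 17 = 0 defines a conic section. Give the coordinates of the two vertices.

Group: 16(x² + 4x) -9(y² - 10y) = 17
16(x + 2)² -9(y - 5)² = 17 + 64 - 225 = -144
Divide through by -144 to get (y - 5)²/16 - (x + 2)²/9 = 1.
Hyperbola, center (-2, 5), transverse axis vertical; a² = 16, b² = 9.
a = 4. Vertices at (h, k ± a).

(-2, 1) and (-2, 9)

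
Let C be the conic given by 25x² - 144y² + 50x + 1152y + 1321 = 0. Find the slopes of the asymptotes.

25(x² + 2x) -144(y² - 8y) = -1321
Complete the square in x and y: 25(x + 1)² -144(y - 4)² = -1321 + 25 - 2304 = -3600
Divide through by -3600 to get (y - 4)²/25 - (x + 1)²/144 = 1.
Hyperbola, center (-1, 4), transverse axis vertical; a² = 25, b² = 144.
For a vertical hyperbola the asymptotes have slope ±a/b.
Here that is ±5/12.

5/12 and -5/12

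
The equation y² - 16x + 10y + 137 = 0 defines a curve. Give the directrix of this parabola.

x = 3

Only y is squared. Complete the square in y: (y + 5)² = 16(x - 7).
Vertex (7, -5); 4p = 16 so p = 4. Opens right.
Directrix is the vertical line x = h − p = 7 − (4) = 3.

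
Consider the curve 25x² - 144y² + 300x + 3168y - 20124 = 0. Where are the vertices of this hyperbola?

(-18, 11) and (6, 11)

25(x² + 12x) -144(y² - 22y) = 20124
Complete the square in x and y: 25(x + 6)² -144(y - 11)² = 20124 + 900 - 17424 = 3600
Divide by 3600: (x + 6)²/144 - (y - 11)²/25 = 1
Hyperbola, center (-6, 11), transverse axis horizontal; a² = 144, b² = 25.
a = 12. Vertices at (h ± a, k).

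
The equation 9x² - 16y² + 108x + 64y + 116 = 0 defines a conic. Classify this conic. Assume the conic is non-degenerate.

No xy term. Coefficients of x² and y² are A = 9, C = -16.
A and C have opposite signs ⇒ hyperbola.

hyperbola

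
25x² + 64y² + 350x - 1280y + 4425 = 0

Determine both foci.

(-7 - √78, 10) and (-7 + √78, 10)

Rearranging, 25(x² + 14x) + 64(y² - 20y) = -4425.
25(x + 7)² + 64(y - 10)² = -4425 + 1225 + 6400 = 3200
Dividing both sides by 3200: (x + 7)²/128 + (y - 10)²/50 = 1
Ellipse, center (-7, 10), major axis horizontal; a² = 128, b² = 50.
c² = a² - b² = 128 - 50 = 78, so c = √78.
Foci lie on the horizontal axis through the center: (h ± c, k).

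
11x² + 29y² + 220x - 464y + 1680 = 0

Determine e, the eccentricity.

11(x² + 20x) + 29(y² - 16y) = -1680
Complete the square in x and y: 11(x + 10)² + 29(y - 8)² = -1680 + 1100 + 1856 = 1276
Divide by 1276: (x + 10)²/116 + (y - 8)²/44 = 1
Ellipse, center (-10, 8), major axis horizontal; a² = 116, b² = 44.
c² = a² - b² = 72, so c = 6√2.
e = c/a = 6√2/2√29 = 3√58/29.

e = 3√58/29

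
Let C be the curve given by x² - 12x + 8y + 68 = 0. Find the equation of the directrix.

Only x is squared. Complete the square in x: (x - 6)² = -8(y + 4).
Vertex (6, -4); 4p = -8 so p = -2. Opens down.
Directrix is the horizontal line y = k − p = -4 − (-2) = -2.

y = -2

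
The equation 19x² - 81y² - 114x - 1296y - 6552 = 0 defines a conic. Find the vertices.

(-6, -8) and (12, -8)

Rearranging, 19(x² - 6x) -81(y² + 16y) = 6552.
Complete the square: 19(x - 3)² -81(y + 8)² = 6552 + 171 - 5184 = 1539
Divide by 1539: (x - 3)²/81 - (y + 8)²/19 = 1
Hyperbola, center (3, -8), transverse axis horizontal; a² = 81, b² = 19.
a = 9. Vertices at (h ± a, k).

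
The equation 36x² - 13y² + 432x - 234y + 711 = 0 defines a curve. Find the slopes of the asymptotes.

Collect terms: 36(x² + 12x) -13(y² + 18y) = -711
Completing the square gives 36(x + 6)² -13(y + 9)² = -711 + 1296 - 1053 = -468.
Divide through by -468 to get (y + 9)²/36 - (x + 6)²/13 = 1.
Hyperbola, center (-6, -9), transverse axis vertical; a² = 36, b² = 13.
For a vertical hyperbola the asymptotes have slope ±a/b.
Here that is ±6/√13 = ±6√13/13.

6√13/13 and -6√13/13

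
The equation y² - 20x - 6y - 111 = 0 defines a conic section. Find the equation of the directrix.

Only y is squared. Complete the square in y: (y - 3)² = 20(x + 6).
Vertex (-6, 3); 4p = 20 so p = 5. Opens right.
Directrix is the vertical line x = h − p = -6 − (5) = -11.

x = -11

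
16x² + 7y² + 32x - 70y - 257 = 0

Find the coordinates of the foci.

(-1, -1) and (-1, 11)

Group the x- and y-terms: 16(x² + 2x) + 7(y² - 10y) = 257
16(x + 1)² + 7(y - 5)² = 257 + 16 + 175 = 448
Dividing both sides by 448: (x + 1)²/28 + (y - 5)²/64 = 1
Ellipse, center (-1, 5), major axis vertical; a² = 64, b² = 28.
c² = a² - b² = 64 - 28 = 36, so c = 6.
Foci lie on the vertical axis through the center: (h, k ± c).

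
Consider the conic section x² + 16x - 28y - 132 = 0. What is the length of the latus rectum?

28

Only x is squared. Complete the square in x: (x + 8)² = 28(y + 7).
Vertex (-8, -7); 4p = 28 so p = 7. Opens up.
Latus rectum length = |4p| = 28.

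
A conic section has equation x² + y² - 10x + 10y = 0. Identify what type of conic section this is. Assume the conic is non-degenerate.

No xy term. Coefficients of x² and y² are A = 1, C = 1.
A = C (same sign) ⇒ circle.

circle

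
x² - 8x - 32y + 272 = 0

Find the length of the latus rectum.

32

Only x is squared. Complete the square in x: (x - 4)² = 32(y - 8).
Vertex (4, 8); 4p = 32 so p = 8. Opens up.
Latus rectum length = |4p| = 32.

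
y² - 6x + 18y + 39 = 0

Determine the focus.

Only y is squared. Complete the square in y: (y + 9)² = 6(x + 7).
Vertex (-7, -9); 4p = 6 so p = 3/2. Opens right.
Focus is p units from the vertex along the axis: (h + p, k).

(-11/2, -9)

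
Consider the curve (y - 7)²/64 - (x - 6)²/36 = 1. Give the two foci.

Center (6, 7). The positive term is the y-term, so the transverse axis is vertical; a² = 64, b² = 36.
c² = a² + b² = 64 + 36 = 100, so c = 10.
Foci lie on the vertical axis through the center: (h, k ± c).

(6, -3) and (6, 17)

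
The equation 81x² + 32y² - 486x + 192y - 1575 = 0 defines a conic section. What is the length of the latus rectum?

64/9

Group the x- and y-terms: 81(x² - 6x) + 32(y² + 6y) = 1575
81(x - 3)² + 32(y + 3)² = 1575 + 729 + 288 = 2592
Divide by 2592: (x - 3)²/32 + (y + 3)²/81 = 1
Ellipse, center (3, -3), major axis vertical; a² = 81, b² = 32.
Latus rectum length = 2b²/a = 2·32/9 = 64/9.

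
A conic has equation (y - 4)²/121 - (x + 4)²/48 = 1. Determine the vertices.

(-4, -7) and (-4, 15)

Center (-4, 4). The positive term is the y-term, so the transverse axis is vertical; a² = 121, b² = 48.
a = 11. Vertices at (h, k ± a).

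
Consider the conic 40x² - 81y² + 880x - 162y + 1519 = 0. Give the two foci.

(-22, -1) and (0, -1)

Collect terms: 40(x² + 22x) -81(y² + 2y) = -1519
Complete the square: 40(x + 11)² -81(y + 1)² = -1519 + 4840 - 81 = 3240
Dividing both sides by 3240: (x + 11)²/81 - (y + 1)²/40 = 1
Hyperbola, center (-11, -1), transverse axis horizontal; a² = 81, b² = 40.
c² = a² + b² = 81 + 40 = 121, so c = 11.
Foci lie on the horizontal axis through the center: (h ± c, k).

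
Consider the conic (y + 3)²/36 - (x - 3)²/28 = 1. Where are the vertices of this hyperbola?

Center (3, -3). The positive term is the y-term, so the transverse axis is vertical; a² = 36, b² = 28.
a = 6. Vertices at (h, k ± a).

(3, -9) and (3, 3)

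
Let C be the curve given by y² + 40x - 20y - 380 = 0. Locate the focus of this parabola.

(2, 10)

Only y is squared. Complete the square in y: (y - 10)² = -40(x - 12).
Vertex (12, 10); 4p = -40 so p = -10. Opens left.
Focus is p units from the vertex along the axis: (h + p, k).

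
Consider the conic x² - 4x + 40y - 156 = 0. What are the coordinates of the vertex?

Only x is squared. Complete the square in x: (x - 2)² = -40(y - 4).
Vertex (2, 4); 4p = -40 so p = -10. Opens down.

(2, 4)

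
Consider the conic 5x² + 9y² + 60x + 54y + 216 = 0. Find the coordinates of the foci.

5(x² + 12x) + 9(y² + 6y) = -216
5(x + 6)² + 9(y + 3)² = -216 + 180 + 81 = 45
Divide through by 45 to get (x + 6)²/9 + (y + 3)²/5 = 1.
Ellipse, center (-6, -3), major axis horizontal; a² = 9, b² = 5.
c² = a² - b² = 9 - 5 = 4, so c = 2.
Foci lie on the horizontal axis through the center: (h ± c, k).

(-8, -3) and (-4, -3)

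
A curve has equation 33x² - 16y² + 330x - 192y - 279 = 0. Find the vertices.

33(x² + 10x) -16(y² + 12y) = 279
33(x + 5)² -16(y + 6)² = 279 + 825 - 576 = 528
Divide by 528: (x + 5)²/16 - (y + 6)²/33 = 1
Hyperbola, center (-5, -6), transverse axis horizontal; a² = 16, b² = 33.
a = 4. Vertices at (h ± a, k).

(-9, -6) and (-1, -6)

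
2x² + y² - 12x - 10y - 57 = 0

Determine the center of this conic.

Collect terms: 2(x² - 6x) + (y² - 10y) = 57
Complete the square in x and y: 2(x - 3)² + (y - 5)² = 57 + 18 + 25 = 100
Dividing both sides by 100: (x - 3)²/50 + (y - 5)²/100 = 1
Ellipse with center (3, 5).

(3, 5)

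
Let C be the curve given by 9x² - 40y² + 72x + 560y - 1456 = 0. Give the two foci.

(-4, 0) and (-4, 14)

9(x² + 8x) -40(y² - 14y) = 1456
Complete the square in x and y: 9(x + 4)² -40(y - 7)² = 1456 + 144 - 1960 = -360
Divide by -360: (y - 7)²/9 - (x + 4)²/40 = 1
Hyperbola, center (-4, 7), transverse axis vertical; a² = 9, b² = 40.
c² = a² + b² = 9 + 40 = 49, so c = 7.
Foci lie on the vertical axis through the center: (h, k ± c).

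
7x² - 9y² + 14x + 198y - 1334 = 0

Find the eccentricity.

e = 4/3

Group the x- and y-terms: 7(x² + 2x) -9(y² - 22y) = 1334
Completing the square gives 7(x + 1)² -9(y - 11)² = 1334 + 7 - 1089 = 252.
Divide through by 252 to get (x + 1)²/36 - (y - 11)²/28 = 1.
Hyperbola, center (-1, 11), transverse axis horizontal; a² = 36, b² = 28.
c² = a² + b² = 64, so c = 8.
e = c/a = 8/6 = 4/3.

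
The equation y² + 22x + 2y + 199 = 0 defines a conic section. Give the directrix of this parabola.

Only y is squared. Complete the square in y: (y + 1)² = -22(x + 9).
Vertex (-9, -1); 4p = -22 so p = -11/2. Opens left.
Directrix is the vertical line x = h − p = -9 − (-11/2) = -7/2.

x = -7/2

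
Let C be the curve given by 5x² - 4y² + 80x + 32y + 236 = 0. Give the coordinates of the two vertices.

(-10, 4) and (-6, 4)

Rearranging, 5(x² + 16x) -4(y² - 8y) = -236.
5(x + 8)² -4(y - 4)² = -236 + 320 - 64 = 20
Divide by 20: (x + 8)²/4 - (y - 4)²/5 = 1
Hyperbola, center (-8, 4), transverse axis horizontal; a² = 4, b² = 5.
a = 2. Vertices at (h ± a, k).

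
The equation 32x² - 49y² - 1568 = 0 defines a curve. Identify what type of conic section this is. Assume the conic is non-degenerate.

No xy term. Coefficients of x² and y² are A = 32, C = -49.
A and C have opposite signs ⇒ hyperbola.

hyperbola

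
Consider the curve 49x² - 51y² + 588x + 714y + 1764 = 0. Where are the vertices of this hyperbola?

Group: 49(x² + 12x) -51(y² - 14y) = -1764
Complete the square: 49(x + 6)² -51(y - 7)² = -1764 + 1764 - 2499 = -2499
Divide through by -2499 to get (y - 7)²/49 - (x + 6)²/51 = 1.
Hyperbola, center (-6, 7), transverse axis vertical; a² = 49, b² = 51.
a = 7. Vertices at (h, k ± a).

(-6, 0) and (-6, 14)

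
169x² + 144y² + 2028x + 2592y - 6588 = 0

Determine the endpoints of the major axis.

Group the x- and y-terms: 169(x² + 12x) + 144(y² + 18y) = 6588
Complete the square in x and y: 169(x + 6)² + 144(y + 9)² = 6588 + 6084 + 11664 = 24336
Dividing both sides by 24336: (x + 6)²/144 + (y + 9)²/169 = 1
Ellipse, center (-6, -9), major axis vertical; a² = 169, b² = 144.
a = 13. Vertices at (h, k ± a).

(-6, -22) and (-6, 4)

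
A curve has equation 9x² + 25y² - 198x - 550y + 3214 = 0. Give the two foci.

Collect terms: 9(x² - 22x) + 25(y² - 22y) = -3214
Completing the square gives 9(x - 11)² + 25(y - 11)² = -3214 + 1089 + 3025 = 900.
Divide by 900: (x - 11)²/100 + (y - 11)²/36 = 1
Ellipse, center (11, 11), major axis horizontal; a² = 100, b² = 36.
c² = a² - b² = 100 - 36 = 64, so c = 8.
Foci lie on the horizontal axis through the center: (h ± c, k).

(3, 11) and (19, 11)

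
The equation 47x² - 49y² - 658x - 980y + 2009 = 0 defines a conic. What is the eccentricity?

e = 4√282/47

47(x² - 14x) -49(y² + 20y) = -2009
Completing the square gives 47(x - 7)² -49(y + 10)² = -2009 + 2303 - 4900 = -4606.
Divide by -4606: (y + 10)²/94 - (x - 7)²/98 = 1
Hyperbola, center (7, -10), transverse axis vertical; a² = 94, b² = 98.
c² = a² + b² = 192, so c = 8√3.
e = c/a = 8√3/√94 = 4√282/47.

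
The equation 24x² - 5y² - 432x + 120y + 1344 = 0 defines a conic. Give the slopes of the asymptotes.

Group: 24(x² - 18x) -5(y² - 24y) = -1344
Complete the square in x and y: 24(x - 9)² -5(y - 12)² = -1344 + 1944 - 720 = -120
Divide by -120: (y - 12)²/24 - (x - 9)²/5 = 1
Hyperbola, center (9, 12), transverse axis vertical; a² = 24, b² = 5.
For a vertical hyperbola the asymptotes have slope ±a/b.
Here that is ±2√6/√5 = ±2√30/5.

2√30/5 and -2√30/5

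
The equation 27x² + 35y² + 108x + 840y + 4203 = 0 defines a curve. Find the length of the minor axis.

6√3

Group: 27(x² + 4x) + 35(y² + 24y) = -4203
Complete the square in x and y: 27(x + 2)² + 35(y + 12)² = -4203 + 108 + 5040 = 945
Dividing both sides by 945: (x + 2)²/35 + (y + 12)²/27 = 1
Ellipse, center (-2, -12), major axis horizontal; a² = 35, b² = 27.
b² = 27 so b = 3√3; the minor axis has length 2b = 6√3.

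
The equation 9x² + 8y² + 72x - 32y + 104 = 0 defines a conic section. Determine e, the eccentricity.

e = 1/3

Rearranging, 9(x² + 8x) + 8(y² - 4y) = -104.
Complete the square: 9(x + 4)² + 8(y - 2)² = -104 + 144 + 32 = 72
Dividing both sides by 72: (x + 4)²/8 + (y - 2)²/9 = 1
Ellipse, center (-4, 2), major axis vertical; a² = 9, b² = 8.
c² = a² - b² = 1, so c = 1.
e = c/a = 1/3.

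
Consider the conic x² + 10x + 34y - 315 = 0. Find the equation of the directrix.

Only x is squared. Complete the square in x: (x + 5)² = -34(y - 10).
Vertex (-5, 10); 4p = -34 so p = -17/2. Opens down.
Directrix is the horizontal line y = k − p = 10 − (-17/2) = 37/2.

y = 37/2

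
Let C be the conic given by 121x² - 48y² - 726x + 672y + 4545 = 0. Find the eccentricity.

Rearranging, 121(x² - 6x) -48(y² - 14y) = -4545.
Completing the square gives 121(x - 3)² -48(y - 7)² = -4545 + 1089 - 2352 = -5808.
Dividing both sides by -5808: (y - 7)²/121 - (x - 3)²/48 = 1
Hyperbola, center (3, 7), transverse axis vertical; a² = 121, b² = 48.
c² = a² + b² = 169, so c = 13.
e = c/a = 13/11.

e = 13/11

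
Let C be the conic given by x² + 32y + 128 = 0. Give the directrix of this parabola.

y = 4

Only x is squared. Complete the square in x: x² = -32(y + 4).
Vertex (0, -4); 4p = -32 so p = -8. Opens down.
Directrix is the horizontal line y = k − p = -4 − (-8) = 4.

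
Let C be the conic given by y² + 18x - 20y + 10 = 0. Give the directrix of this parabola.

Only y is squared. Complete the square in y: (y - 10)² = -18(x - 5).
Vertex (5, 10); 4p = -18 so p = -9/2. Opens left.
Directrix is the vertical line x = h − p = 5 − (-9/2) = 19/2.

x = 19/2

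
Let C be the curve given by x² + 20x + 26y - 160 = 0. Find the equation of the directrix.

y = 33/2

Only x is squared. Complete the square in x: (x + 10)² = -26(y - 10).
Vertex (-10, 10); 4p = -26 so p = -13/2. Opens down.
Directrix is the horizontal line y = k − p = 10 − (-13/2) = 33/2.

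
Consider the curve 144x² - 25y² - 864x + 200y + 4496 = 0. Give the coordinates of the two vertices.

(3, -8) and (3, 16)

Rearranging, 144(x² - 6x) -25(y² - 8y) = -4496.
Completing the square gives 144(x - 3)² -25(y - 4)² = -4496 + 1296 - 400 = -3600.
Dividing both sides by -3600: (y - 4)²/144 - (x - 3)²/25 = 1
Hyperbola, center (3, 4), transverse axis vertical; a² = 144, b² = 25.
a = 12. Vertices at (h, k ± a).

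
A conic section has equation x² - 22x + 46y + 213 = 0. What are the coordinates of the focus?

Only x is squared. Complete the square in x: (x - 11)² = -46(y + 2).
Vertex (11, -2); 4p = -46 so p = -23/2. Opens down.
Focus is p units from the vertex along the axis: (h, k + p).

(11, -27/2)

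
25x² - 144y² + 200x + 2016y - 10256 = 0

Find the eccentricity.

Collect terms: 25(x² + 8x) -144(y² - 14y) = 10256
Complete the square: 25(x + 4)² -144(y - 7)² = 10256 + 400 - 7056 = 3600
Divide by 3600: (x + 4)²/144 - (y - 7)²/25 = 1
Hyperbola, center (-4, 7), transverse axis horizontal; a² = 144, b² = 25.
c² = a² + b² = 169, so c = 13.
e = c/a = 13/12.

e = 13/12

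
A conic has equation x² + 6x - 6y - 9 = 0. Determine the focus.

(-3, -3/2)

Only x is squared. Complete the square in x: (x + 3)² = 6(y + 3).
Vertex (-3, -3); 4p = 6 so p = 3/2. Opens up.
Focus is p units from the vertex along the axis: (h, k + p).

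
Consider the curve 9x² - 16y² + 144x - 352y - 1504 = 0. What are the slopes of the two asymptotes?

Group the x- and y-terms: 9(x² + 16x) -16(y² + 22y) = 1504
Complete the square: 9(x + 8)² -16(y + 11)² = 1504 + 576 - 1936 = 144
Divide through by 144 to get (x + 8)²/16 - (y + 11)²/9 = 1.
Hyperbola, center (-8, -11), transverse axis horizontal; a² = 16, b² = 9.
For a horizontal hyperbola the asymptotes have slope ±b/a.
Here that is ±3/4.

3/4 and -3/4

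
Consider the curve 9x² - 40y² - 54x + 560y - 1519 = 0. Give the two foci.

Group the x- and y-terms: 9(x² - 6x) -40(y² - 14y) = 1519
Complete the square in x and y: 9(x - 3)² -40(y - 7)² = 1519 + 81 - 1960 = -360
Dividing both sides by -360: (y - 7)²/9 - (x - 3)²/40 = 1
Hyperbola, center (3, 7), transverse axis vertical; a² = 9, b² = 40.
c² = a² + b² = 9 + 40 = 49, so c = 7.
Foci lie on the vertical axis through the center: (h, k ± c).

(3, 0) and (3, 14)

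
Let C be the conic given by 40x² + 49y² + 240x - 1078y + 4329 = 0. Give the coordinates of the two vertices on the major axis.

Group the x- and y-terms: 40(x² + 6x) + 49(y² - 22y) = -4329
40(x + 3)² + 49(y - 11)² = -4329 + 360 + 5929 = 1960
Divide by 1960: (x + 3)²/49 + (y - 11)²/40 = 1
Ellipse, center (-3, 11), major axis horizontal; a² = 49, b² = 40.
a = 7. Vertices at (h ± a, k).

(-10, 11) and (4, 11)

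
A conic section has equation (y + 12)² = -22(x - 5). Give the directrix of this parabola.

x = 21/2

Vertex (5, -12); 4p = -22 so p = -11/2. Opens left.
Directrix is the vertical line x = h − p = 5 − (-11/2) = 21/2.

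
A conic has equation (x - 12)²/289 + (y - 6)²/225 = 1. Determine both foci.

(4, 6) and (20, 6)

Center (12, 6). The larger denominator 289 sits under the x-term, so the major axis is horizontal; a² = 289, b² = 225.
c² = a² - b² = 289 - 225 = 64, so c = 8.
Foci lie on the horizontal axis through the center: (h ± c, k).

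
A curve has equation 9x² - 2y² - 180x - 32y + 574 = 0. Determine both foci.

Collect terms: 9(x² - 20x) -2(y² + 16y) = -574
Completing the square gives 9(x - 10)² -2(y + 8)² = -574 + 900 - 128 = 198.
Dividing both sides by 198: (x - 10)²/22 - (y + 8)²/99 = 1
Hyperbola, center (10, -8), transverse axis horizontal; a² = 22, b² = 99.
c² = a² + b² = 22 + 99 = 121, so c = 11.
Foci lie on the horizontal axis through the center: (h ± c, k).

(-1, -8) and (21, -8)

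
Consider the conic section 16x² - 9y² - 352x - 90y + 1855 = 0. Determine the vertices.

Group: 16(x² - 22x) -9(y² + 10y) = -1855
Complete the square in x and y: 16(x - 11)² -9(y + 5)² = -1855 + 1936 - 225 = -144
Divide through by -144 to get (y + 5)²/16 - (x - 11)²/9 = 1.
Hyperbola, center (11, -5), transverse axis vertical; a² = 16, b² = 9.
a = 4. Vertices at (h, k ± a).

(11, -9) and (11, -1)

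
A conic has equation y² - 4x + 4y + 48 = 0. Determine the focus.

(12, -2)

Only y is squared. Complete the square in y: (y + 2)² = 4(x - 11).
Vertex (11, -2); 4p = 4 so p = 1. Opens right.
Focus is p units from the vertex along the axis: (h + p, k).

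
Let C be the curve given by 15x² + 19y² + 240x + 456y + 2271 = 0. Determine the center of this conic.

15(x² + 16x) + 19(y² + 24y) = -2271
Complete the square in x and y: 15(x + 8)² + 19(y + 12)² = -2271 + 960 + 2736 = 1425
Dividing both sides by 1425: (x + 8)²/95 + (y + 12)²/75 = 1
Ellipse with center (-8, -12).

(-8, -12)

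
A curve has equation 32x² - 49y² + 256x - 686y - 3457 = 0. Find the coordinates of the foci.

(-13, -7) and (5, -7)

Rearranging, 32(x² + 8x) -49(y² + 14y) = 3457.
Complete the square: 32(x + 4)² -49(y + 7)² = 3457 + 512 - 2401 = 1568
Dividing both sides by 1568: (x + 4)²/49 - (y + 7)²/32 = 1
Hyperbola, center (-4, -7), transverse axis horizontal; a² = 49, b² = 32.
c² = a² + b² = 49 + 32 = 81, so c = 9.
Foci lie on the horizontal axis through the center: (h ± c, k).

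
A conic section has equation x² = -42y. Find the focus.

Vertex (0, 0); 4p = -42 so p = -21/2. Opens down.
Focus is p units from the vertex along the axis: (h, k + p).

(0, -21/2)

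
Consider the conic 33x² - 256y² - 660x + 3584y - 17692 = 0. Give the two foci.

(-7, 7) and (27, 7)

Collect terms: 33(x² - 20x) -256(y² - 14y) = 17692
33(x - 10)² -256(y - 7)² = 17692 + 3300 - 12544 = 8448
Divide by 8448: (x - 10)²/256 - (y - 7)²/33 = 1
Hyperbola, center (10, 7), transverse axis horizontal; a² = 256, b² = 33.
c² = a² + b² = 256 + 33 = 289, so c = 17.
Foci lie on the horizontal axis through the center: (h ± c, k).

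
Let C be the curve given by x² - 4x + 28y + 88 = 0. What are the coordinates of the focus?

Only x is squared. Complete the square in x: (x - 2)² = -28(y + 3).
Vertex (2, -3); 4p = -28 so p = -7. Opens down.
Focus is p units from the vertex along the axis: (h, k + p).

(2, -10)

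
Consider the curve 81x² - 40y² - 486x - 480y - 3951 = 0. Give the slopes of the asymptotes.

Group the x- and y-terms: 81(x² - 6x) -40(y² + 12y) = 3951
81(x - 3)² -40(y + 6)² = 3951 + 729 - 1440 = 3240
Dividing both sides by 3240: (x - 3)²/40 - (y + 6)²/81 = 1
Hyperbola, center (3, -6), transverse axis horizontal; a² = 40, b² = 81.
For a horizontal hyperbola the asymptotes have slope ±b/a.
Here that is ±9/2√10 = ±9√10/20.

9√10/20 and -9√10/20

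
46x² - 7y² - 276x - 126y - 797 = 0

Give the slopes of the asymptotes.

√322/7 and -√322/7

Group the x- and y-terms: 46(x² - 6x) -7(y² + 18y) = 797
46(x - 3)² -7(y + 9)² = 797 + 414 - 567 = 644
Divide by 644: (x - 3)²/14 - (y + 9)²/92 = 1
Hyperbola, center (3, -9), transverse axis horizontal; a² = 14, b² = 92.
For a horizontal hyperbola the asymptotes have slope ±b/a.
Here that is ±2√23/√14 = ±√322/7.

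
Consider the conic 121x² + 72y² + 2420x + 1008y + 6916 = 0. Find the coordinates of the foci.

(-10, -14) and (-10, 0)

Rearranging, 121(x² + 20x) + 72(y² + 14y) = -6916.
Complete the square: 121(x + 10)² + 72(y + 7)² = -6916 + 12100 + 3528 = 8712
Divide through by 8712 to get (x + 10)²/72 + (y + 7)²/121 = 1.
Ellipse, center (-10, -7), major axis vertical; a² = 121, b² = 72.
c² = a² - b² = 121 - 72 = 49, so c = 7.
Foci lie on the vertical axis through the center: (h, k ± c).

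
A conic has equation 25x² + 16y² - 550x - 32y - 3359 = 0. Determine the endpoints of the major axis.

Group: 25(x² - 22x) + 16(y² - 2y) = 3359
25(x - 11)² + 16(y - 1)² = 3359 + 3025 + 16 = 6400
Divide through by 6400 to get (x - 11)²/256 + (y - 1)²/400 = 1.
Ellipse, center (11, 1), major axis vertical; a² = 400, b² = 256.
a = 20. Vertices at (h, k ± a).

(11, -19) and (11, 21)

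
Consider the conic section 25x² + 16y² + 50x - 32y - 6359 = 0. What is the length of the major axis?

Group the x- and y-terms: 25(x² + 2x) + 16(y² - 2y) = 6359
25(x + 1)² + 16(y - 1)² = 6359 + 25 + 16 = 6400
Divide by 6400: (x + 1)²/256 + (y - 1)²/400 = 1
Ellipse, center (-1, 1), major axis vertical; a² = 400, b² = 256.
a² = 400 so a = 20; the major axis has length 2a = 40.

40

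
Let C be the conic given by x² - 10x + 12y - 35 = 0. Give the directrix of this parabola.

y = 8

Only x is squared. Complete the square in x: (x - 5)² = -12(y - 5).
Vertex (5, 5); 4p = -12 so p = -3. Opens down.
Directrix is the horizontal line y = k − p = 5 − (-3) = 8.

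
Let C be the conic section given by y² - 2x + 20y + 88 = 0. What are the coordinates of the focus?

Only y is squared. Complete the square in y: (y + 10)² = 2(x + 6).
Vertex (-6, -10); 4p = 2 so p = 1/2. Opens right.
Focus is p units from the vertex along the axis: (h + p, k).

(-11/2, -10)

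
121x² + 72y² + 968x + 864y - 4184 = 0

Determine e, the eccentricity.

e = 7/11

121(x² + 8x) + 72(y² + 12y) = 4184
Complete the square: 121(x + 4)² + 72(y + 6)² = 4184 + 1936 + 2592 = 8712
Divide through by 8712 to get (x + 4)²/72 + (y + 6)²/121 = 1.
Ellipse, center (-4, -6), major axis vertical; a² = 121, b² = 72.
c² = a² - b² = 49, so c = 7.
e = c/a = 7/11.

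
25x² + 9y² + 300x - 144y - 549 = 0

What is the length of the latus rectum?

Rearranging, 25(x² + 12x) + 9(y² - 16y) = 549.
Complete the square: 25(x + 6)² + 9(y - 8)² = 549 + 900 + 576 = 2025
Dividing both sides by 2025: (x + 6)²/81 + (y - 8)²/225 = 1
Ellipse, center (-6, 8), major axis vertical; a² = 225, b² = 81.
Latus rectum length = 2b²/a = 2·81/15 = 54/5.

54/5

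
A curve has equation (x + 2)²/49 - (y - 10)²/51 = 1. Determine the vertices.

(-9, 10) and (5, 10)

Center (-2, 10). The positive term is the x-term, so the transverse axis is horizontal; a² = 49, b² = 51.
a = 7. Vertices at (h ± a, k).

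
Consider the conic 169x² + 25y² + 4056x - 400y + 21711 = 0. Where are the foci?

(-12, -4) and (-12, 20)

Group: 169(x² + 24x) + 25(y² - 16y) = -21711
Complete the square: 169(x + 12)² + 25(y - 8)² = -21711 + 24336 + 1600 = 4225
Divide by 4225: (x + 12)²/25 + (y - 8)²/169 = 1
Ellipse, center (-12, 8), major axis vertical; a² = 169, b² = 25.
c² = a² - b² = 169 - 25 = 144, so c = 12.
Foci lie on the vertical axis through the center: (h, k ± c).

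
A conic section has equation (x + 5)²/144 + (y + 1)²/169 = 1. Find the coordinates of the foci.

(-5, -6) and (-5, 4)

Center (-5, -1). The larger denominator 169 sits under the y-term, so the major axis is vertical; a² = 169, b² = 144.
c² = a² - b² = 169 - 144 = 25, so c = 5.
Foci lie on the vertical axis through the center: (h, k ± c).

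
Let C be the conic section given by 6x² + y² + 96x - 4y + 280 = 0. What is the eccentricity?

e = √30/6

Rearranging, 6(x² + 16x) + (y² - 4y) = -280.
Complete the square: 6(x + 8)² + (y - 2)² = -280 + 384 + 4 = 108
Divide by 108: (x + 8)²/18 + (y - 2)²/108 = 1
Ellipse, center (-8, 2), major axis vertical; a² = 108, b² = 18.
c² = a² - b² = 90, so c = 3√10.
e = c/a = 3√10/6√3 = √30/6.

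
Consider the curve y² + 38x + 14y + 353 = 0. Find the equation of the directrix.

x = 3/2

Only y is squared. Complete the square in y: (y + 7)² = -38(x + 8).
Vertex (-8, -7); 4p = -38 so p = -19/2. Opens left.
Directrix is the vertical line x = h − p = -8 − (-19/2) = 3/2.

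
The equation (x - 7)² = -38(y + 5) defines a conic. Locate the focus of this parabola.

Vertex (7, -5); 4p = -38 so p = -19/2. Opens down.
Focus is p units from the vertex along the axis: (h, k + p).

(7, -29/2)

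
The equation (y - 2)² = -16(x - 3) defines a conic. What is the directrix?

x = 7

Vertex (3, 2); 4p = -16 so p = -4. Opens left.
Directrix is the vertical line x = h − p = 3 − (-4) = 7.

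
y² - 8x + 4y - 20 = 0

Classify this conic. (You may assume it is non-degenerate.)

No xy term. Coefficients of x² and y² are A = 0, C = 1.
Exactly one squared variable ⇒ parabola.

parabola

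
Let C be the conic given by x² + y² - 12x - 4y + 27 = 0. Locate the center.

(6, 2)

Rearranging, (x² - 12x) + (y² - 4y) = -27.
Complete the square in x and y: (x - 6)² + (y - 2)² = -27 + 36 + 4 = 13
So (x - 6)² + (y - 2)² = 13.
Circle centered at (6, 2) with r² = 13.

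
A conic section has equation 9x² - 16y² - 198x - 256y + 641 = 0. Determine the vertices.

Group the x- and y-terms: 9(x² - 22x) -16(y² + 16y) = -641
9(x - 11)² -16(y + 8)² = -641 + 1089 - 1024 = -576
Divide through by -576 to get (y + 8)²/36 - (x - 11)²/64 = 1.
Hyperbola, center (11, -8), transverse axis vertical; a² = 36, b² = 64.
a = 6. Vertices at (h, k ± a).

(11, -14) and (11, -2)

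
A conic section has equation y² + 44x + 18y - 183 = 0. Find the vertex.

(6, -9)

Only y is squared. Complete the square in y: (y + 9)² = -44(x - 6).
Vertex (6, -9); 4p = -44 so p = -11. Opens left.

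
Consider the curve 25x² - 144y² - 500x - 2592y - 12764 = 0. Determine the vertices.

(-2, -9) and (22, -9)

Rearranging, 25(x² - 20x) -144(y² + 18y) = 12764.
Complete the square in x and y: 25(x - 10)² -144(y + 9)² = 12764 + 2500 - 11664 = 3600
Dividing both sides by 3600: (x - 10)²/144 - (y + 9)²/25 = 1
Hyperbola, center (10, -9), transverse axis horizontal; a² = 144, b² = 25.
a = 12. Vertices at (h ± a, k).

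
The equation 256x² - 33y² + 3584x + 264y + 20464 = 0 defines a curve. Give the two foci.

Group the x- and y-terms: 256(x² + 14x) -33(y² - 8y) = -20464
Completing the square gives 256(x + 7)² -33(y - 4)² = -20464 + 12544 - 528 = -8448.
Divide through by -8448 to get (y - 4)²/256 - (x + 7)²/33 = 1.
Hyperbola, center (-7, 4), transverse axis vertical; a² = 256, b² = 33.
c² = a² + b² = 256 + 33 = 289, so c = 17.
Foci lie on the vertical axis through the center: (h, k ± c).

(-7, -13) and (-7, 21)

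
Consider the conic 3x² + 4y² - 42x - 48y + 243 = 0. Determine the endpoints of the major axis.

(3, 6) and (11, 6)

Collect terms: 3(x² - 14x) + 4(y² - 12y) = -243
Completing the square gives 3(x - 7)² + 4(y - 6)² = -243 + 147 + 144 = 48.
Divide by 48: (x - 7)²/16 + (y - 6)²/12 = 1
Ellipse, center (7, 6), major axis horizontal; a² = 16, b² = 12.
a = 4. Vertices at (h ± a, k).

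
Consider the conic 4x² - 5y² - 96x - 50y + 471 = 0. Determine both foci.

(12, -8) and (12, -2)

Collect terms: 4(x² - 24x) -5(y² + 10y) = -471
4(x - 12)² -5(y + 5)² = -471 + 576 - 125 = -20
Divide through by -20 to get (y + 5)²/4 - (x - 12)²/5 = 1.
Hyperbola, center (12, -5), transverse axis vertical; a² = 4, b² = 5.
c² = a² + b² = 4 + 5 = 9, so c = 3.
Foci lie on the vertical axis through the center: (h, k ± c).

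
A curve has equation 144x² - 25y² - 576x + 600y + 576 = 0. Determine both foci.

Rearranging, 144(x² - 4x) -25(y² - 24y) = -576.
144(x - 2)² -25(y - 12)² = -576 + 576 - 3600 = -3600
Divide through by -3600 to get (y - 12)²/144 - (x - 2)²/25 = 1.
Hyperbola, center (2, 12), transverse axis vertical; a² = 144, b² = 25.
c² = a² + b² = 144 + 25 = 169, so c = 13.
Foci lie on the vertical axis through the center: (h, k ± c).

(2, -1) and (2, 25)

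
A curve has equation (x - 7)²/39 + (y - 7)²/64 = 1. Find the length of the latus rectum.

39/4

Center (7, 7). The larger denominator 64 sits under the y-term, so the major axis is vertical; a² = 64, b² = 39.
Latus rectum length = 2b²/a = 2·39/8 = 39/4.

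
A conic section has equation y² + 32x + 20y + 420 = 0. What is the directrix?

x = -2

Only y is squared. Complete the square in y: (y + 10)² = -32(x + 10).
Vertex (-10, -10); 4p = -32 so p = -8. Opens left.
Directrix is the vertical line x = h − p = -10 − (-8) = -2.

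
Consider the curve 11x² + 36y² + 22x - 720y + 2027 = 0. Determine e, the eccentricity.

e = 5/6

Group: 11(x² + 2x) + 36(y² - 20y) = -2027
Complete the square: 11(x + 1)² + 36(y - 10)² = -2027 + 11 + 3600 = 1584
Dividing both sides by 1584: (x + 1)²/144 + (y - 10)²/44 = 1
Ellipse, center (-1, 10), major axis horizontal; a² = 144, b² = 44.
c² = a² - b² = 100, so c = 10.
e = c/a = 10/12 = 5/6.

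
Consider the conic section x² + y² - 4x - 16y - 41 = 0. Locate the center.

(x² - 4x) + (y² - 16y) = 41
Complete the square in x and y: (x - 2)² + (y - 8)² = 41 + 4 + 64 = 109
So (x - 2)² + (y - 8)² = 109.
Circle centered at (2, 8) with r² = 109.

(2, 8)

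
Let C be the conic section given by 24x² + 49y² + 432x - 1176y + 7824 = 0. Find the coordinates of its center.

24(x² + 18x) + 49(y² - 24y) = -7824
Completing the square gives 24(x + 9)² + 49(y - 12)² = -7824 + 1944 + 7056 = 1176.
Divide by 1176: (x + 9)²/49 + (y - 12)²/24 = 1
Ellipse with center (-9, 12).

(-9, 12)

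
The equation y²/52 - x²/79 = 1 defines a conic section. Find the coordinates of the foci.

(0, 0 - √131) and (0, 0 + √131)

Center (0, 0). The positive term is the y-term, so the transverse axis is vertical; a² = 52, b² = 79.
c² = a² + b² = 52 + 79 = 131, so c = √131.
Foci lie on the vertical axis through the center: (h, k ± c).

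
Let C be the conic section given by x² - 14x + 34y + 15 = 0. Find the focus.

Only x is squared. Complete the square in x: (x - 7)² = -34(y - 1).
Vertex (7, 1); 4p = -34 so p = -17/2. Opens down.
Focus is p units from the vertex along the axis: (h, k + p).

(7, -15/2)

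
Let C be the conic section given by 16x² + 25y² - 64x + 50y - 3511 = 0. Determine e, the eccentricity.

e = 3/5

Collect terms: 16(x² - 4x) + 25(y² + 2y) = 3511
16(x - 2)² + 25(y + 1)² = 3511 + 64 + 25 = 3600
Divide by 3600: (x - 2)²/225 + (y + 1)²/144 = 1
Ellipse, center (2, -1), major axis horizontal; a² = 225, b² = 144.
c² = a² - b² = 81, so c = 9.
e = c/a = 9/15 = 3/5.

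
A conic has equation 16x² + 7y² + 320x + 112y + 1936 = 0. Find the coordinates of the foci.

Group: 16(x² + 20x) + 7(y² + 16y) = -1936
Complete the square: 16(x + 10)² + 7(y + 8)² = -1936 + 1600 + 448 = 112
Divide through by 112 to get (x + 10)²/7 + (y + 8)²/16 = 1.
Ellipse, center (-10, -8), major axis vertical; a² = 16, b² = 7.
c² = a² - b² = 16 - 7 = 9, so c = 3.
Foci lie on the vertical axis through the center: (h, k ± c).

(-10, -11) and (-10, -5)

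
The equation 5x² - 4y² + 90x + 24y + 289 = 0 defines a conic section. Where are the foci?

(-15, 3) and (-3, 3)

Group: 5(x² + 18x) -4(y² - 6y) = -289
Complete the square in x and y: 5(x + 9)² -4(y - 3)² = -289 + 405 - 36 = 80
Divide through by 80 to get (x + 9)²/16 - (y - 3)²/20 = 1.
Hyperbola, center (-9, 3), transverse axis horizontal; a² = 16, b² = 20.
c² = a² + b² = 16 + 20 = 36, so c = 6.
Foci lie on the horizontal axis through the center: (h ± c, k).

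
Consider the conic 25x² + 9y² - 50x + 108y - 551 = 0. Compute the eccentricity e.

e = 4/5

25(x² - 2x) + 9(y² + 12y) = 551
25(x - 1)² + 9(y + 6)² = 551 + 25 + 324 = 900
Dividing both sides by 900: (x - 1)²/36 + (y + 6)²/100 = 1
Ellipse, center (1, -6), major axis vertical; a² = 100, b² = 36.
c² = a² - b² = 64, so c = 8.
e = c/a = 8/10 = 4/5.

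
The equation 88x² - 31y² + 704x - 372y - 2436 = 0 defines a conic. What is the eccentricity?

Rearranging, 88(x² + 8x) -31(y² + 12y) = 2436.
Complete the square in x and y: 88(x + 4)² -31(y + 6)² = 2436 + 1408 - 1116 = 2728
Dividing both sides by 2728: (x + 4)²/31 - (y + 6)²/88 = 1
Hyperbola, center (-4, -6), transverse axis horizontal; a² = 31, b² = 88.
c² = a² + b² = 119, so c = √119.
e = c/a = √119/√31 = √3689/31.

e = √3689/31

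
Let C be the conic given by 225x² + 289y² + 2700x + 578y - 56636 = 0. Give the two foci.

(-14, -1) and (2, -1)

Collect terms: 225(x² + 12x) + 289(y² + 2y) = 56636
Complete the square in x and y: 225(x + 6)² + 289(y + 1)² = 56636 + 8100 + 289 = 65025
Divide by 65025: (x + 6)²/289 + (y + 1)²/225 = 1
Ellipse, center (-6, -1), major axis horizontal; a² = 289, b² = 225.
c² = a² - b² = 289 - 225 = 64, so c = 8.
Foci lie on the horizontal axis through the center: (h ± c, k).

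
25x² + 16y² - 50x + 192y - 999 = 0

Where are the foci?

(1, -12) and (1, 0)

Collect terms: 25(x² - 2x) + 16(y² + 12y) = 999
25(x - 1)² + 16(y + 6)² = 999 + 25 + 576 = 1600
Divide through by 1600 to get (x - 1)²/64 + (y + 6)²/100 = 1.
Ellipse, center (1, -6), major axis vertical; a² = 100, b² = 64.
c² = a² - b² = 100 - 64 = 36, so c = 6.
Foci lie on the vertical axis through the center: (h, k ± c).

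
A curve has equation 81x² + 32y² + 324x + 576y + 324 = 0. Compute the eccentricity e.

Rearranging, 81(x² + 4x) + 32(y² + 18y) = -324.
Complete the square: 81(x + 2)² + 32(y + 9)² = -324 + 324 + 2592 = 2592
Dividing both sides by 2592: (x + 2)²/32 + (y + 9)²/81 = 1
Ellipse, center (-2, -9), major axis vertical; a² = 81, b² = 32.
c² = a² - b² = 49, so c = 7.
e = c/a = 7/9.

e = 7/9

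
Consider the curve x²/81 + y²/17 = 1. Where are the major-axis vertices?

Center (0, 0). The larger denominator 81 sits under the x-term, so the major axis is horizontal; a² = 81, b² = 17.
a = 9. Vertices at (h ± a, k).

(-9, 0) and (9, 0)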